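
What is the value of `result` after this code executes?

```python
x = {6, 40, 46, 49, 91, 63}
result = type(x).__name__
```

x is set; result = 'set'

'set'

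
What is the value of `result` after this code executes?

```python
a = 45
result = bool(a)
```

a = 45; result = True

True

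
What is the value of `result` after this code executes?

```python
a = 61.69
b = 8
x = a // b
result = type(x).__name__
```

a is float; b is int; x is float; result = 'float'

'float'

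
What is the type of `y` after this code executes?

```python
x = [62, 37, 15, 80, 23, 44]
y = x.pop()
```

list.pop() returns the popped element

int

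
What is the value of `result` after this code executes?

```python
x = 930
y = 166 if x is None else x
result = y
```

x = 930; y = 930; result = 930

930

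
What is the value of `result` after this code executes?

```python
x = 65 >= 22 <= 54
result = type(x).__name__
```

x is bool; result = 'bool'

'bool'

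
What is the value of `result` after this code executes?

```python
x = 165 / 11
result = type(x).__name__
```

x is float; result = 'float'

'float'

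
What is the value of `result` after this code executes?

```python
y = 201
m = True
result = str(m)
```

y = 201; m = True; result = 'True'

'True'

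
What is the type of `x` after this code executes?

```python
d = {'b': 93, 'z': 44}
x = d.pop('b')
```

dict.pop() returns the value

int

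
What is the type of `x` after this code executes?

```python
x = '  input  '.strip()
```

str.strip() returns str

str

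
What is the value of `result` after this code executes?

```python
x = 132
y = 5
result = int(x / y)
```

x = 132; y = 5; result = 26

26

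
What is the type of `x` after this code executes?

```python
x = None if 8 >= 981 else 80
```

8 >= 981 is False, so the else branch is taken

int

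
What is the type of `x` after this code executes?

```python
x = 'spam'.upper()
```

str.upper() returns str

str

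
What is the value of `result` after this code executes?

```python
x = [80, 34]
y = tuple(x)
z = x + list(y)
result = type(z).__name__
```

x is list; y is tuple; z is list; result = 'list'

'list'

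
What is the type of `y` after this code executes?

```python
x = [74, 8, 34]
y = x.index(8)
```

list.index() returns int

int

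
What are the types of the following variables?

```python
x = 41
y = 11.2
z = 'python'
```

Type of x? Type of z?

x is assigned a bare integer (no decimal point), so it is an int; z is assigned a quoted string literal, so it is a str

int, str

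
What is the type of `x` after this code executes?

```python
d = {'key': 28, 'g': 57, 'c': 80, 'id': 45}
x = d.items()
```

dict.items() returns dict_items view

dict_items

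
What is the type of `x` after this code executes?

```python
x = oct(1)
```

oct() returns str representation

str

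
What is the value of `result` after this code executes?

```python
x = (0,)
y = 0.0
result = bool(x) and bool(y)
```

x = (0,); y = 0.0; result = False

False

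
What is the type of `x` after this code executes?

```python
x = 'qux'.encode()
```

str.encode() returns bytes

bytes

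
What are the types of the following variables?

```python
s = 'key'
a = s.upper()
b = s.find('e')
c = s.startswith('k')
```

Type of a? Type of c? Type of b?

upper() returns str; startswith() returns bool; find() returns int

str, bool, int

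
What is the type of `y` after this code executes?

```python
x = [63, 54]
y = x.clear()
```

list.clear() returns None

NoneType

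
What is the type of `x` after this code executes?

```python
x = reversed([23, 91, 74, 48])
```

reversed() on a list returns list_reverseiterator

list_reverseiterator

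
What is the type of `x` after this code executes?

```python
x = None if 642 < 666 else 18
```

642 < 666 is True, so the if branch is taken

NoneType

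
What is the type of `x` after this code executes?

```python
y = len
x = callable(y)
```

callable() returns bool

bool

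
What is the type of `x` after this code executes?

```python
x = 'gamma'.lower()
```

str.lower() returns str

str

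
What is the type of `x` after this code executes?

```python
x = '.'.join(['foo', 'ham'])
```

str.join() returns str

str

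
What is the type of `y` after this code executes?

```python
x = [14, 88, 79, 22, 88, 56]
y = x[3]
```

Indexing list[int] returns int

int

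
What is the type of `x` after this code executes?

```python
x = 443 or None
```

'or' returns first truthy value

int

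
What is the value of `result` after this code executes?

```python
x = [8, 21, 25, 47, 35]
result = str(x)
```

x = [8, 21, 25, 47, 35]; result = '[8, 21, 25, 47, 35]'

'[8, 21, 25, 47, 35]'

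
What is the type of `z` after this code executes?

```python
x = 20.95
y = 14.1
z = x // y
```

float // float = float

float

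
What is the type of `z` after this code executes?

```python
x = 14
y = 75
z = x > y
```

Comparison returns bool

bool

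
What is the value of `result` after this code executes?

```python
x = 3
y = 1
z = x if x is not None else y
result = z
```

x = 3; y = 1; z = 3; result = 3

3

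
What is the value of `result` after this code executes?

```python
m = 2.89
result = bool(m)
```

m = 2.89; result = True

True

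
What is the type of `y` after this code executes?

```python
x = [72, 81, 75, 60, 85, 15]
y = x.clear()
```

list.clear() returns None

NoneType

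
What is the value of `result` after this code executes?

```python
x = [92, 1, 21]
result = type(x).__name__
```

x is list; result = 'list'

'list'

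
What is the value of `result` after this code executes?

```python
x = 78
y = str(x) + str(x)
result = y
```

x = 78; y = '7878'; result = '7878'

'7878'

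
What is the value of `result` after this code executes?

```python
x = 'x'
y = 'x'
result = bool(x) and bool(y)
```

x = 'x'; y = 'x'; result = True

True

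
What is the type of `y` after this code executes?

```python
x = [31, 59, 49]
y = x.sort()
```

list.sort() returns None (mutates in place)

NoneType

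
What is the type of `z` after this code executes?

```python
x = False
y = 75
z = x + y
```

bool + int = int (bool is subclass of int)

int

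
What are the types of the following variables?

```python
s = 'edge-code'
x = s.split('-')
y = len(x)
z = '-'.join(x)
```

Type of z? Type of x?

str.join() returns str; str.split() returns list

str, list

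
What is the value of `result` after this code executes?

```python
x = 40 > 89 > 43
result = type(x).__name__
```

x is bool; result = 'bool'

'bool'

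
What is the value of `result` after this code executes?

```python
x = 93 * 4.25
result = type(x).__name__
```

x is float; result = 'float'

'float'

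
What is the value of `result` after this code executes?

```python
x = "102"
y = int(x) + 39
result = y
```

x = '102'; y = 141; result = 141

141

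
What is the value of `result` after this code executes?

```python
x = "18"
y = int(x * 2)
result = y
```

x = '18'; y = 1818; result = 1818

1818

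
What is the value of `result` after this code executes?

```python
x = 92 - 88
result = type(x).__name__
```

x is int; result = 'int'

'int'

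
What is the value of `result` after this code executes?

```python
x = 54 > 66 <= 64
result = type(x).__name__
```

x is bool; result = 'bool'

'bool'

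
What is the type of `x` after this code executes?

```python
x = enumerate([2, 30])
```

enumerate() returns an enumerate object

enumerate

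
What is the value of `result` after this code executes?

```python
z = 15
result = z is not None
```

z = 15; result = True

True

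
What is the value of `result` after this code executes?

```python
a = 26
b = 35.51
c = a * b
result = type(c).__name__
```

a is int; b is float; c is float; result = 'float'

'float'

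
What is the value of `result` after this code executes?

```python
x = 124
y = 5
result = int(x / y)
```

x = 124; y = 5; result = 24

24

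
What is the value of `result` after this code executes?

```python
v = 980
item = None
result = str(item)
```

v = 980; item = None; result = 'None'

'None'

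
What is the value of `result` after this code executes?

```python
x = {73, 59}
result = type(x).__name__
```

x is set; result = 'set'

'set'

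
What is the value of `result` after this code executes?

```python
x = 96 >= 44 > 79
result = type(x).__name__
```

x is bool; result = 'bool'

'bool'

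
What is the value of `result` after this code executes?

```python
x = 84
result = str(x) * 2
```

x = 84; result = '8484'

'8484'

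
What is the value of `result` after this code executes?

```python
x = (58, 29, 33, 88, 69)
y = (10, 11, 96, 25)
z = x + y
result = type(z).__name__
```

x is tuple; y is tuple; z is tuple; result = 'tuple'

'tuple'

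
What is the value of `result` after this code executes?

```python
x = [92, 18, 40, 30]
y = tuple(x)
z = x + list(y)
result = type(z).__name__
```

x is list; y is tuple; z is list; result = 'list'

'list'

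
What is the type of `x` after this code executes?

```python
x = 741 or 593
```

'or' returns first truthy value (int)

int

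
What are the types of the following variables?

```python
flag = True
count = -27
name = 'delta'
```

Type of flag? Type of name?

flag is assigned the constant True, which has type bool; name is assigned a quoted string literal, so it is a str

bool, str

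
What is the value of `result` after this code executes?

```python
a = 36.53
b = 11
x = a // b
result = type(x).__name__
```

a is float; b is int; x is float; result = 'float'

'float'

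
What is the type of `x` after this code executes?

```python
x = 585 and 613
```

'and' with truthy values returns last operand (int)

int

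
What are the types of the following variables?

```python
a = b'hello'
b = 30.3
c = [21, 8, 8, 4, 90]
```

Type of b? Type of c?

b is assigned a number with a decimal point, so it is a float; c is assigned a list literal (square brackets)

float, list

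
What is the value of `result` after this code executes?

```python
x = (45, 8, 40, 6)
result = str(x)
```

x = (45, 8, 40, 6); result = '(45, 8, 40, 6)'

'(45, 8, 40, 6)'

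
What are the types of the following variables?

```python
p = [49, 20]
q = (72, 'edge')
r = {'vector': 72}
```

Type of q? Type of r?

q is assigned a tuple (parenthesized, comma-separated values); r is assigned a dict literal ({key: value})

tuple, dict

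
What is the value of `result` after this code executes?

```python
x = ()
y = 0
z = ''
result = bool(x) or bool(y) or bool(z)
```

x = (); y = 0; z = ''; result = False

False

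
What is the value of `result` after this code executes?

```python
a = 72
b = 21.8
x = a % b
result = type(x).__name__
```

a is int; b is float; x is float; result = 'float'

'float'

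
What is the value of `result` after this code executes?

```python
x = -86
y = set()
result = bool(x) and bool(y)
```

x = -86; y = set(); result = False

False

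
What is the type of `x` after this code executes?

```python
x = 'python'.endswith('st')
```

str.endswith() returns bool

bool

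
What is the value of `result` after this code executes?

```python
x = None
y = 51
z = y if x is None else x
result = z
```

x = None; y = 51; z = 51; result = 51

51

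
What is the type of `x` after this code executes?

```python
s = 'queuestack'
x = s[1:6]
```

Slicing a str returns str

str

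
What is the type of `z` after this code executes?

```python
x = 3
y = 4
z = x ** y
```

positive int ** positive int = int

int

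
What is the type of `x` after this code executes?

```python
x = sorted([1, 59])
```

sorted() always returns list

list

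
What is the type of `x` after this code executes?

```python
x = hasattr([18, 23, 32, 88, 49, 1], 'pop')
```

hasattr() returns bool

bool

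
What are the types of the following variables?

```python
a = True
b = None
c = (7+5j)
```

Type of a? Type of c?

a is assigned the constant True, which has type bool; c is assigned (7+5j), an int plus an imaginary literal (j suffix), which evaluates to complex

bool, complex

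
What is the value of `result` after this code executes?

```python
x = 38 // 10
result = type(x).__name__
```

x is int; result = 'int'

'int'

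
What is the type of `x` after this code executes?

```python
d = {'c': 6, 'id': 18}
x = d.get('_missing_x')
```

dict.get() returns None when key not found

NoneType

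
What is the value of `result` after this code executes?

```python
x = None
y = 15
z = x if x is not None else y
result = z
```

x = None; y = 15; z = 15; result = 15

15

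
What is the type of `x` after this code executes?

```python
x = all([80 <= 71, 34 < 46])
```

all() returns bool

bool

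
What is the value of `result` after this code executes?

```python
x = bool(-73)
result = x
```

x = True; result = True

True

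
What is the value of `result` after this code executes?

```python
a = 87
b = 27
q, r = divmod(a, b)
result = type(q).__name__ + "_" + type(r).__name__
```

a is int; b is int; q is int; r is int; result = 'int_int'

'int_int'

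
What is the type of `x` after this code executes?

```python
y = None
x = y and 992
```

'and' returns first falsy value (None)

NoneType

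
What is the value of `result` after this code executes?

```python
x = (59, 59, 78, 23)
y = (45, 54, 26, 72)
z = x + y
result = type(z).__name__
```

x is tuple; y is tuple; z is tuple; result = 'tuple'

'tuple'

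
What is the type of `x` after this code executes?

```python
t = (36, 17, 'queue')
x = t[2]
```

Index 2 of tuple is a str literal

str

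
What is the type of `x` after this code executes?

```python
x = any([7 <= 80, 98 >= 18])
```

any() returns bool

bool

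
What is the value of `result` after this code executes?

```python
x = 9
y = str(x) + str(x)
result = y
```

x = 9; y = '99'; result = '99'

'99'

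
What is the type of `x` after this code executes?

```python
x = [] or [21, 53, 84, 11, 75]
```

'or' returns first truthy value (list)

list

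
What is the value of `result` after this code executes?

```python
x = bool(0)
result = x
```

x = False; result = False

False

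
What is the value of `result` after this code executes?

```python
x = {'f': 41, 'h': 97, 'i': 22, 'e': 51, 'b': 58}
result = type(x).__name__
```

x is dict; result = 'dict'

'dict'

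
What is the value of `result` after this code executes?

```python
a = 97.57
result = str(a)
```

a = 97.57; result = '97.57'

'97.57'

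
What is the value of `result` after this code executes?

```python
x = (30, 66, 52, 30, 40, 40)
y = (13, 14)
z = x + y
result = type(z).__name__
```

x is tuple; y is tuple; z is tuple; result = 'tuple'

'tuple'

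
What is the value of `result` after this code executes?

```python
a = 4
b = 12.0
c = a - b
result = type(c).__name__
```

a is int; b is float; c is float; result = 'float'

'float'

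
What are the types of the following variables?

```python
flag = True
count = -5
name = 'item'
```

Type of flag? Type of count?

flag is assigned the constant True, which has type bool; count is assigned a bare integer (no decimal point), so it is an int

bool, int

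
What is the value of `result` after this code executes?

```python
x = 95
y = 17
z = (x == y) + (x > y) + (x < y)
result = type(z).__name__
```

x is int; y is int; z is int; result = 'int'

'int'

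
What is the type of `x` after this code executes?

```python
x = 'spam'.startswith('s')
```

str.startswith() returns bool

bool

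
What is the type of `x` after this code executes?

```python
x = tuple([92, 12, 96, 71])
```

tuple() constructor returns tuple

tuple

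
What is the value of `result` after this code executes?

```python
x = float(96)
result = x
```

x = 96.0; result = 96.0

96.0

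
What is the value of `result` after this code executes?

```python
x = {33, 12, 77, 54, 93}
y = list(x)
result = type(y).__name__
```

x is set; y is list; result = 'list'

'list'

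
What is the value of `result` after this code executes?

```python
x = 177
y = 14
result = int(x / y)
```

x = 177; y = 14; result = 12

12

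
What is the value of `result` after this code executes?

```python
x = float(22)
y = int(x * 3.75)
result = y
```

x = 22.0; y = 82; result = 82

82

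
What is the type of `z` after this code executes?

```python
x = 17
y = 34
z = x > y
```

Comparison returns bool

bool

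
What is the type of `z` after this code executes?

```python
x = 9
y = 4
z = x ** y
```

positive int ** positive int = int

int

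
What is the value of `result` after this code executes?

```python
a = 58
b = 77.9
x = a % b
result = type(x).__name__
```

a is int; b is float; x is float; result = 'float'

'float'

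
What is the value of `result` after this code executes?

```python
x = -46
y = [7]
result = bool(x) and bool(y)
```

x = -46; y = [7]; result = True

True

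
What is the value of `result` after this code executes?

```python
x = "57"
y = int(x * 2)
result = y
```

x = '57'; y = 5757; result = 5757

5757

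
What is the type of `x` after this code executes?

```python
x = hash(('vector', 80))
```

hash() returns int

int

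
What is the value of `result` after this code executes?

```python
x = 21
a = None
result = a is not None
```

x = 21; a = None; result = False

False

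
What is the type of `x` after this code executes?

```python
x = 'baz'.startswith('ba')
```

str.startswith() returns bool

bool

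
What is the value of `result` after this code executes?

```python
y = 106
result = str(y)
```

y = 106; result = '106'

'106'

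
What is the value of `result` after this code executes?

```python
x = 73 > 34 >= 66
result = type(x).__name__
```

x is bool; result = 'bool'

'bool'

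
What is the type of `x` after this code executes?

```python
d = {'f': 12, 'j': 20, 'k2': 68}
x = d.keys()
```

.keys() returns dict_keys view

dict_keys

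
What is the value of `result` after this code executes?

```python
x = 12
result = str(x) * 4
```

x = 12; result = '12121212'

'12121212'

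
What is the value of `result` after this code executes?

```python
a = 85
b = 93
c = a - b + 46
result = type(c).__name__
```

a is int; b is int; c is int; result = 'int'

'int'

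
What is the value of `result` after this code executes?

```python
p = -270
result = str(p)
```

p = -270; result = '-270'

'-270'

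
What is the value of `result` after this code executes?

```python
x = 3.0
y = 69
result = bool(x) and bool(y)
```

x = 3.0; y = 69; result = True

True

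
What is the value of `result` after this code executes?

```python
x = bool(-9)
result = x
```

x = True; result = True

True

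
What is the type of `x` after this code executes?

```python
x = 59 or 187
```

'or' returns first truthy value (int)

int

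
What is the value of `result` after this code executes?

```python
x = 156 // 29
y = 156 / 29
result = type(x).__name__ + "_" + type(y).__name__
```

x is int; y is float; result = 'int_float'

'int_float'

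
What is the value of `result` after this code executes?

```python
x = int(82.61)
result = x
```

x = 82; result = 82

82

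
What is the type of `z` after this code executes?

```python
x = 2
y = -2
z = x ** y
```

int ** negative = float

float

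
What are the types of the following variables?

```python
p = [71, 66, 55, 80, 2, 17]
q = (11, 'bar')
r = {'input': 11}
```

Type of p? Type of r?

p is assigned a list literal (square brackets); r is assigned a dict literal ({key: value})

list, dict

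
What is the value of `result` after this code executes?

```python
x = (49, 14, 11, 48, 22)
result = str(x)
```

x = (49, 14, 11, 48, 22); result = '(49, 14, 11, 48, 22)'

'(49, 14, 11, 48, 22)'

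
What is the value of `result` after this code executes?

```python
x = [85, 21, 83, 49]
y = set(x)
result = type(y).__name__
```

x is list; y is set; result = 'set'

'set'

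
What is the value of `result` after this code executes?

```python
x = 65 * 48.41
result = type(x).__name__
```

x is float; result = 'float'

'float'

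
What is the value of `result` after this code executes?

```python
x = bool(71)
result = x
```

x = True; result = True

True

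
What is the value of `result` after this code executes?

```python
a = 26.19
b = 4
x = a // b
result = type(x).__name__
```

a is float; b is int; x is float; result = 'float'

'float'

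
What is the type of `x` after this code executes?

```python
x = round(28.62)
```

round() with no decimal places returns int

int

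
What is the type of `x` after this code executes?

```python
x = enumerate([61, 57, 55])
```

enumerate() returns an enumerate object

enumerate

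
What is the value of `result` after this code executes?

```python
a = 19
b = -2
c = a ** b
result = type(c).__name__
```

a is int; b is int; c is float; result = 'float'

'float'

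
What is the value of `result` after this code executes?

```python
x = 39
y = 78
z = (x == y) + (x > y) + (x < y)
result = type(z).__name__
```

x is int; y is int; z is int; result = 'int'

'int'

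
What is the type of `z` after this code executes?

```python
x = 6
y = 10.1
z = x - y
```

int - float = float

float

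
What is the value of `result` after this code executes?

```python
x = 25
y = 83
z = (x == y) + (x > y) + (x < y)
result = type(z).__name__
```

x is int; y is int; z is int; result = 'int'

'int'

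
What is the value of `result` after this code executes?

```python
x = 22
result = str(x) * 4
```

x = 22; result = '22222222'

'22222222'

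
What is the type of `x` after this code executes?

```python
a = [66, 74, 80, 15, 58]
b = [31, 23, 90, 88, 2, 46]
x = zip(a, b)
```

zip() returns a zip object

zip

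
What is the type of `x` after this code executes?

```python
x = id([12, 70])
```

id() returns int

int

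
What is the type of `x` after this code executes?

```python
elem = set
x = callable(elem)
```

callable() returns bool

bool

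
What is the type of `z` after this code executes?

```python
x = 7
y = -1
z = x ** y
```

int ** negative = float

float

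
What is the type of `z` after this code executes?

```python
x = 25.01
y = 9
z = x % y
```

float % int = float

float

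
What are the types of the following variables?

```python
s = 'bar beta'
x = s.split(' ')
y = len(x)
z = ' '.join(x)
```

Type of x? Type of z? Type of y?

str.split() returns list; str.join() returns str; len() returns int

list, str, int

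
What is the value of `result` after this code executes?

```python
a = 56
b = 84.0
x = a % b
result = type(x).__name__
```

a is int; b is float; x is float; result = 'float'

'float'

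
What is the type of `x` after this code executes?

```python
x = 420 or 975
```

'or' returns first truthy value (int)

int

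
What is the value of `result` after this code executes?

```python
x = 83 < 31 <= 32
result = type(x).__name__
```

x is bool; result = 'bool'

'bool'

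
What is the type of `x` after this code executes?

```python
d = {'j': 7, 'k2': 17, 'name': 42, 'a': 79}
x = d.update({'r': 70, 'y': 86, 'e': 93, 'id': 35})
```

dict.update() returns None

NoneType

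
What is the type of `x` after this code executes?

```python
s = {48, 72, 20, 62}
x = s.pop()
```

Popping from set[int] returns int

int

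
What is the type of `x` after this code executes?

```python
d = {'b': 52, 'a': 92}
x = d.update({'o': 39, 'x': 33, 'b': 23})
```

dict.update() returns None

NoneType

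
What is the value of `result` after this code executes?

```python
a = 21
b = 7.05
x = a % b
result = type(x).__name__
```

a is int; b is float; x is float; result = 'float'

'float'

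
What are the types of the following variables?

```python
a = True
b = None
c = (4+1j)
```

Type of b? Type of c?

b is assigned None, whose type is NoneType; c is assigned (4+1j), an int plus an imaginary literal (j suffix), which evaluates to complex

NoneType, complex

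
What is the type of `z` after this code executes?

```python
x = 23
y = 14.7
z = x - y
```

int - float = float

float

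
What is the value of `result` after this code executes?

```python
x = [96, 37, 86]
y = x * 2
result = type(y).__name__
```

x is list; y is list; result = 'list'

'list'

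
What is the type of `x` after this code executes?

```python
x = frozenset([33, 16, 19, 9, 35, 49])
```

frozenset() returns frozenset

frozenset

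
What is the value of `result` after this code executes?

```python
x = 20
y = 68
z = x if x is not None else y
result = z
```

x = 20; y = 68; z = 20; result = 20

20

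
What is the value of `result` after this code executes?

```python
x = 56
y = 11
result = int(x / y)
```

x = 56; y = 11; result = 5

5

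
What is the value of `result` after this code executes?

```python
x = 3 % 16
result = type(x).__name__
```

x is int; result = 'int'

'int'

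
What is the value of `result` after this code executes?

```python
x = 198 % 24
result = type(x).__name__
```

x is int; result = 'int'

'int'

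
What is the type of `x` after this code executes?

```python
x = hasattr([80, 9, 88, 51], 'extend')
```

hasattr() returns bool

bool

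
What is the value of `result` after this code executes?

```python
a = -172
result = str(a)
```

a = -172; result = '-172'

'-172'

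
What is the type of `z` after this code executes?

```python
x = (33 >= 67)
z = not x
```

'not' returns bool

bool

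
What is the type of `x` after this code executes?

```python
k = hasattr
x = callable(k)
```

callable() returns bool

bool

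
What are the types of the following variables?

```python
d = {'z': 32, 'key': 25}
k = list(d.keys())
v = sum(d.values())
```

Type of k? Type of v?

list() converts to list; sum of ints is int

list, int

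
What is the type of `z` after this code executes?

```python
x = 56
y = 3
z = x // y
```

int // int = int

int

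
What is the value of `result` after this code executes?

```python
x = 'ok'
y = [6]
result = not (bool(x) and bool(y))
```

x = 'ok'; y = [6]; result = False

False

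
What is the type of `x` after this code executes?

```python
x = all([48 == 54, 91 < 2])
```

all() returns bool

bool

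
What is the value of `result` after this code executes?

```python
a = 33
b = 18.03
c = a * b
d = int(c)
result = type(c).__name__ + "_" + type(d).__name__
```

a is int; b is float; c is float; d is int; result = 'float_int'

'float_int'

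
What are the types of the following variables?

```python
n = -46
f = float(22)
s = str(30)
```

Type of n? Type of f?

n is assigned a bare integer (no decimal point), so it is an int; f is assigned the result of calling float(), which returns a float

int, float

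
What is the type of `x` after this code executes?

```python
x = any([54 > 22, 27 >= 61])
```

any() returns bool

bool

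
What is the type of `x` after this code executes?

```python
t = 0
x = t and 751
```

'and' returns first falsy value (0 is int)

int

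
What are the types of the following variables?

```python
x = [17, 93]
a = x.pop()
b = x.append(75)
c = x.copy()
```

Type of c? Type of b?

copy() returns list; append() returns None

list, NoneType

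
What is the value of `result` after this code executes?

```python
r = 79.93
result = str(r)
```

r = 79.93; result = '79.93'

'79.93'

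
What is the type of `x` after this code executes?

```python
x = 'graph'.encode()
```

str.encode() returns bytes

bytes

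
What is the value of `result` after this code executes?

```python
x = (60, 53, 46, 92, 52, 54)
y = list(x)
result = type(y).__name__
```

x is tuple; y is list; result = 'list'

'list'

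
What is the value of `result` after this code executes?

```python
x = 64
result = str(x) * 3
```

x = 64; result = '646464'

'646464'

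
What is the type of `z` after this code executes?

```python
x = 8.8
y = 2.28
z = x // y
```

float // float = float

float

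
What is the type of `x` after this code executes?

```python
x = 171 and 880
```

'and' with truthy values returns last operand (int)

int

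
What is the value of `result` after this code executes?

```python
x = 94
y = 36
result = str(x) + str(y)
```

x = 94; y = 36; result = '9436'

'9436'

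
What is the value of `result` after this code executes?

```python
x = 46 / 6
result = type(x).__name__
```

x is float; result = 'float'

'float'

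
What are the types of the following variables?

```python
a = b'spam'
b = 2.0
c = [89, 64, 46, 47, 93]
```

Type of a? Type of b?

a is assigned a bytes literal (b'...' prefix); b is assigned a number with a decimal point, so it is a float

bytes, float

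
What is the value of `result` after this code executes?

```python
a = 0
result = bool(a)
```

a = 0; result = False

False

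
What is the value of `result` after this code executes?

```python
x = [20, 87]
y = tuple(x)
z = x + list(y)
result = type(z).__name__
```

x is list; y is tuple; z is list; result = 'list'

'list'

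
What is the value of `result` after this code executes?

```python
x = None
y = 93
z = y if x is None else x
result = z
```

x = None; y = 93; z = 93; result = 93

93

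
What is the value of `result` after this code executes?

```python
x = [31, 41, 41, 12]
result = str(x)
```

x = [31, 41, 41, 12]; result = '[31, 41, 41, 12]'

'[31, 41, 41, 12]'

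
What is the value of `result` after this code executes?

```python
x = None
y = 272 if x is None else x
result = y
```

x = None; y = 272; result = 272

272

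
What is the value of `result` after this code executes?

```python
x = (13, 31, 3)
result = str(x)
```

x = (13, 31, 3); result = '(13, 31, 3)'

'(13, 31, 3)'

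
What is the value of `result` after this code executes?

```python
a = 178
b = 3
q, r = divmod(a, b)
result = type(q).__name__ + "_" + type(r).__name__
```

a is int; b is int; q is int; r is int; result = 'int_int'

'int_int'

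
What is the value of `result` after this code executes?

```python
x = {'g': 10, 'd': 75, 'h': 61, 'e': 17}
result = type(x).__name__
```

x is dict; result = 'dict'

'dict'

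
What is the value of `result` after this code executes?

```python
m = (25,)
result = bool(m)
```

m = (25,); result = True

True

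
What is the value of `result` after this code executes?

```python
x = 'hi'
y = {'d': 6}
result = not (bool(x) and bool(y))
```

x = 'hi'; y = {'d': 6}; result = False

False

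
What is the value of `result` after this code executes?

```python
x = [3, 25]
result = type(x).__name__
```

x is list; result = 'list'

'list'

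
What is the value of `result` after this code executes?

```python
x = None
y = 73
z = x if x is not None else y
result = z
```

x = None; y = 73; z = 73; result = 73

73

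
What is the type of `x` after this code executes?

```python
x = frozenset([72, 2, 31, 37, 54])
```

frozenset() returns frozenset

frozenset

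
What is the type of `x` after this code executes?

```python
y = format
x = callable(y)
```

callable() returns bool

bool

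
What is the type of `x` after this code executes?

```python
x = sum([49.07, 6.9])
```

sum() of floats returns float

float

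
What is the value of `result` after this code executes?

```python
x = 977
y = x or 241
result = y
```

x = 977; y = 977; result = 977

977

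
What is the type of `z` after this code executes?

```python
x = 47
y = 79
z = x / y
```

int / int = float

float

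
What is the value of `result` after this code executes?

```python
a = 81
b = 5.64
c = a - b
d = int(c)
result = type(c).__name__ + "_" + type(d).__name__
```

a is int; b is float; c is float; d is int; result = 'float_int'

'float_int'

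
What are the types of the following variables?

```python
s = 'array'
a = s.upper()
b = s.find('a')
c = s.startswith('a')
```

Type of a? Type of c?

upper() returns str; startswith() returns bool

str, bool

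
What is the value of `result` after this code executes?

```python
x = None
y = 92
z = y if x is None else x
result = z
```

x = None; y = 92; z = 92; result = 92

92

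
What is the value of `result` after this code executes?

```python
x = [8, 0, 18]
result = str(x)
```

x = [8, 0, 18]; result = '[8, 0, 18]'

'[8, 0, 18]'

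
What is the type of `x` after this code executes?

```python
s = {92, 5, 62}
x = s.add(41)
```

set.add() returns None (mutates in place)

NoneType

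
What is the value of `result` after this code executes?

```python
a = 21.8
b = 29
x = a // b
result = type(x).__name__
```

a is float; b is int; x is float; result = 'float'

'float'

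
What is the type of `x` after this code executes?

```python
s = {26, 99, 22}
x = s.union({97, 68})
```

set.union() returns a new set

set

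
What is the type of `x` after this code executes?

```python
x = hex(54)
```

hex() returns str representation

str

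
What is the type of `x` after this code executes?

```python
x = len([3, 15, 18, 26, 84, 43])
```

len() always returns int

int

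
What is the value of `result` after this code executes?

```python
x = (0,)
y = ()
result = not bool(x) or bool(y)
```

x = (0,); y = (); result = False

False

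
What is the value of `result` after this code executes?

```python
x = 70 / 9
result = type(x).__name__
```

x is float; result = 'float'

'float'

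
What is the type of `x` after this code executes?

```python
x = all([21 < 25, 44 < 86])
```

all() returns bool

bool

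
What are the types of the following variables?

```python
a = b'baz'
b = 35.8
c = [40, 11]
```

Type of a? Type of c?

a is assigned a bytes literal (b'...' prefix); c is assigned a list literal (square brackets)

bytes, list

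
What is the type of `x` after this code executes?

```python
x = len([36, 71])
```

len() always returns int

int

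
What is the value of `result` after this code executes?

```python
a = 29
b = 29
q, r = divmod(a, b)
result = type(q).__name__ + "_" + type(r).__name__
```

a is int; b is int; q is int; r is int; result = 'int_int'

'int_int'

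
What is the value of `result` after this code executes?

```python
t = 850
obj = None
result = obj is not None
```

t = 850; obj = None; result = False

False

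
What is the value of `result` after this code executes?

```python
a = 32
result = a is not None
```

a = 32; result = True

True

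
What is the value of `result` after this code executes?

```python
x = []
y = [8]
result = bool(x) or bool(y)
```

x = []; y = [8]; result = True

True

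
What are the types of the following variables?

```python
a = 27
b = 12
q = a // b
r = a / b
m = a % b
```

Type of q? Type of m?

// returns int; % of ints returns int

int, int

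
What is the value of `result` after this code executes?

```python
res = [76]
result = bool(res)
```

res = [76]; result = True

True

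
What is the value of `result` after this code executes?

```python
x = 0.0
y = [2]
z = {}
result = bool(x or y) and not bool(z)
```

x = 0.0; y = [2]; z = {}; result = True

True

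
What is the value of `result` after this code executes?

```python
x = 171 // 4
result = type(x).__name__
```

x is int; result = 'int'

'int'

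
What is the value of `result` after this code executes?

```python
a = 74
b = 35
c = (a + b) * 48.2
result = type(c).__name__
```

a is int; b is int; c is float; result = 'float'

'float'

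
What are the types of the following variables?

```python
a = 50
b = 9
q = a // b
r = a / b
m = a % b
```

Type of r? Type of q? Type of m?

/ returns float; // returns int; % of ints returns int

float, int, int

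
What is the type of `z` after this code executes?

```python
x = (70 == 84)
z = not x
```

'not' returns bool

bool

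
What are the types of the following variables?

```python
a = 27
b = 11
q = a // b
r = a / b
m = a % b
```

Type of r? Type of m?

/ returns float; % of ints returns int

float, int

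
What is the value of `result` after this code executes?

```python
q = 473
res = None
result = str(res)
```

q = 473; res = None; result = 'None'

'None'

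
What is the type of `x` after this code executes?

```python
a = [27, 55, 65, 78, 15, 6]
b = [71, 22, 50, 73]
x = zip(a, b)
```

zip() returns a zip object

zip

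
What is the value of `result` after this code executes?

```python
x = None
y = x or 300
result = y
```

x = None; y = 300; result = 300

300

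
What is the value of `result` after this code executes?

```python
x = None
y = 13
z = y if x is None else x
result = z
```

x = None; y = 13; z = 13; result = 13

13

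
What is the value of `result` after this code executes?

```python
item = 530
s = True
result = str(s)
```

item = 530; s = True; result = 'True'

'True'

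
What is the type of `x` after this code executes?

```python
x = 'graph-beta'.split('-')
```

str.split() returns list

list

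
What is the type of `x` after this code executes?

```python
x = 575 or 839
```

'or' returns first truthy value (int)

int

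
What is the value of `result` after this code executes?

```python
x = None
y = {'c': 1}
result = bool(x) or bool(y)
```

x = None; y = {'c': 1}; result = True

True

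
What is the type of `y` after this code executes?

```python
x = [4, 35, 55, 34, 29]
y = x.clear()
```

list.clear() returns None

NoneType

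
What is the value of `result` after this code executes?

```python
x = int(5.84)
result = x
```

x = 5; result = 5

5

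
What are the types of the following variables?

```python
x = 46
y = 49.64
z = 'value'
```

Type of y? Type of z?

y is assigned a number with a decimal point, so it is a float; z is assigned a quoted string literal, so it is a str

float, str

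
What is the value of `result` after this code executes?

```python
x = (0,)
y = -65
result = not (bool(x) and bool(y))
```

x = (0,); y = -65; result = False

False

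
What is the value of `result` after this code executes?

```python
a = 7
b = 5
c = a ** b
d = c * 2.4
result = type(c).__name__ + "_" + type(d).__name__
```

a is int; b is int; c is int; d is float; result = 'int_float'

'int_float'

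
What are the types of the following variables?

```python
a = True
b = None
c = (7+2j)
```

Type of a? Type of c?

a is assigned the constant True, which has type bool; c is assigned (7+2j), an int plus an imaginary literal (j suffix), which evaluates to complex

bool, complex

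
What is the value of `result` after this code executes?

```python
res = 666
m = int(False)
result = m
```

res = 666; m = 0; result = 0

0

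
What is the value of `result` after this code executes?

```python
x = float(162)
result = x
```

x = 162.0; result = 162.0

162.0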